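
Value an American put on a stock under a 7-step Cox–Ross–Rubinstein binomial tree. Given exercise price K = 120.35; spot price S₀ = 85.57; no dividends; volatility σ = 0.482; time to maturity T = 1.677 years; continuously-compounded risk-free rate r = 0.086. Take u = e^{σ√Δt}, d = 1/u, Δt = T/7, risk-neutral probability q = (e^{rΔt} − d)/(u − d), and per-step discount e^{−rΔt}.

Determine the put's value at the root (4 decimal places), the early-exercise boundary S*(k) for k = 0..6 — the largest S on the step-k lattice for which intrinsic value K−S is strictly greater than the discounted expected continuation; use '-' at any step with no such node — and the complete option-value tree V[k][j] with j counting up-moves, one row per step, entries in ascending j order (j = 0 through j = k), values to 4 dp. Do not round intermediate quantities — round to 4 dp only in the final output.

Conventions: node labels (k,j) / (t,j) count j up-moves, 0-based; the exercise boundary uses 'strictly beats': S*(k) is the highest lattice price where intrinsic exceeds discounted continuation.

Δt=0.23957  u=1.26607  d=0.78984  q=0.48500  discount=0.97961
step 7 (expiry): payoffs max(K−S,0) = 103.9399 94.0456 78.1856 52.7631 12.0121 0.0000 0.0000 0.0000
step 6: (k=6,j=0): S=20.7764, K−S=99.5736, hold=97.1194 ⇒ V=99.5736 exercise | (k=6,j=1): S=33.3033, K−S=87.0467, hold=84.5925 ⇒ V=87.0467 exercise | (k=6,j=2): S=53.3831, K−S=66.9669, hold=64.5126 ⇒ V=66.9669 exercise | (k=6,j=3): S=85.5700, K−S=34.7800, hold=32.3258 ⇒ V=34.7800 exercise | (k=6,j=4): S=137.1636, K−S=0.0000, hold=6.0601 ⇒ V=6.0601 continue | (k=6,j=5): S=219.8651, K−S=0.0000, hold=0.0000 ⇒ V=0.0000 continue | (k=6,j=6): S=352.4307, K−S=0.0000, hold=0.0000 ⇒ V=0.0000 continue  boundary S*=85.5700
step 5: (k=5,j=0): S=26.3044, K−S=94.0456, hold=91.5914 ⇒ V=94.0456 exercise | (k=5,j=1): S=42.1644, K−S=78.1856, hold=75.7314 ⇒ V=78.1856 exercise | (k=5,j=2): S=67.5869, K−S=52.7631, hold=50.3088 ⇒ V=52.7631 exercise | (k=5,j=3): S=108.3379, K−S=12.0121, hold=20.4255 ⇒ V=20.4255 continue | (k=5,j=4): S=173.6591, K−S=0.0000, hold=3.0573 ⇒ V=3.0573 continue | (k=5,j=5): S=278.3653, K−S=0.0000, hold=0.0000 ⇒ V=0.0000 continue  boundary S*=67.5869
step 4: (k=4,j=0): S=33.3033, K−S=87.0467, hold=84.5925 ⇒ V=87.0467 exercise | (k=4,j=1): S=53.3831, K−S=66.9669, hold=64.5126 ⇒ V=66.9669 exercise | (k=4,j=2): S=85.5700, K−S=34.7800, hold=36.3231 ⇒ V=36.3231 continue | (k=4,j=3): S=137.1636, K−S=0.0000, hold=11.7571 ⇒ V=11.7571 continue | (k=4,j=4): S=219.8651, K−S=0.0000, hold=1.5424 ⇒ V=1.5424 continue  boundary S*=53.3831
step 3: (k=3,j=0): S=42.1644, K−S=78.1856, hold=75.7314 ⇒ V=78.1856 exercise | (k=3,j=1): S=67.5869, K−S=52.7631, hold=51.0420 ⇒ V=52.7631 exercise | (k=3,j=2): S=108.3379, K−S=12.0121, hold=23.9107 ⇒ V=23.9107 continue | (k=3,j=3): S=173.6591, K−S=0.0000, hold=6.6642 ⇒ V=6.6642 continue  boundary S*=67.5869
step 2: (k=2,j=0): S=53.3831, K−S=66.9669, hold=64.5126 ⇒ V=66.9669 exercise | (k=2,j=1): S=85.5700, K−S=34.7800, hold=37.9790 ⇒ V=37.9790 continue | (k=2,j=2): S=137.1636, K−S=0.0000, hold=15.2291 ⇒ V=15.2291 continue  boundary S*=53.3831
step 1: (k=1,j=0): S=67.5869, K−S=52.7631, hold=51.8287 ⇒ V=52.7631 exercise | (k=1,j=1): S=108.3379, K−S=12.0121, hold=26.3957 ⇒ V=26.3957 continue  boundary S*=67.5869
step 0: (k=0,j=0): S=85.5700, K−S=34.7800, hold=39.1596 ⇒ V=39.1596 continue  boundary S*=-

price = 39.1596
boundary = - 67.5869 53.3831 67.5869 53.3831 67.5869 85.5700
tree:
39.1596
52.7631 26.3957
66.9669 37.9790 15.2291
78.1856 52.7631 23.9107 6.6642
87.0467 66.9669 36.3231 11.7571 1.5424
94.0456 78.1856 52.7631 20.4255 3.0573 0.0000
99.5736 87.0467 66.9669 34.7800 6.0601 0.0000 0.0000
103.9399 94.0456 78.1856 52.7631 12.0121 0.0000 0.0000 0.0000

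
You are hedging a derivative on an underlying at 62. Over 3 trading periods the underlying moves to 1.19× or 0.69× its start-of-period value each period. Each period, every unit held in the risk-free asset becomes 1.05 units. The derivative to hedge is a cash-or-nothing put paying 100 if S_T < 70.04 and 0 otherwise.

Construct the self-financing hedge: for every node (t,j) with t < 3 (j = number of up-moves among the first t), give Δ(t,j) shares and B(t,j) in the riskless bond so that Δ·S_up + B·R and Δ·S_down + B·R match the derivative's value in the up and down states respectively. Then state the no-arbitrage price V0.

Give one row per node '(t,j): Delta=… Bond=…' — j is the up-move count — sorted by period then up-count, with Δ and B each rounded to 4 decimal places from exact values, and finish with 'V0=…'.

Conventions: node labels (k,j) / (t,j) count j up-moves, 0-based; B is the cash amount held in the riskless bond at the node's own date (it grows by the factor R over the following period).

(0,0): Delta=-1.5168 Bond=148.1820
(1,0): Delta=0.0000 Bond=90.7029
(1,1): Delta=-1.8588 Bond=180.8254
(2,0): Delta=0.0000 Bond=95.2381
(2,1): Delta=0.0000 Bond=95.2381
(2,2): Delta=-2.2780 Bond=226.6667
V0=54.1412

Arbitrage-free pricing uses the up-move probability p* = (R−d)/(u−d) = 0.7200, discounting each step at R = 1.05.
Expiry values: V(3,0)=100.0000, V(3,1)=100.0000, V(3,2)=100.0000, V(3,3)=0.0000
Node (2,0) S=29.5182: V=(p*·100.0000+(1−p*)·100.0000)/1.05=95.2381; Δ=(100.0000−100.0000)/(35.1267−20.3676)=0.0000; B=V−Δ·S=95.2381
Node (2,1) S=50.9082: V=(p*·100.0000+(1−p*)·100.0000)/1.05=95.2381; Δ=(100.0000−100.0000)/(60.5808−35.1267)=0.0000; B=V−Δ·S=95.2381
Node (2,2) S=87.7982: V=(p*·0.0000+(1−p*)·100.0000)/1.05=26.6667; Δ=(0.0000−100.0000)/(104.4799−60.5808)=-2.2780; B=V−Δ·S=226.6667
Node (1,0) S=42.7800: V=(p*·95.2381+(1−p*)·95.2381)/1.05=90.7029; Δ=(95.2381−95.2381)/(50.9082−29.5182)=0.0000; B=V−Δ·S=90.7029
Node (1,1) S=73.7800: V=(p*·26.6667+(1−p*)·95.2381)/1.05=43.6825; Δ=(26.6667−95.2381)/(87.7982−50.9082)=-1.8588; B=V−Δ·S=180.8254
Node (0,0) S=62.0000: V=(p*·43.6825+(1−p*)·90.7029)/1.05=54.1412; Δ=(43.6825−90.7029)/(73.7800−42.7800)=-1.5168; B=V−Δ·S=148.1820
As a check, the time-0 holding Δ(0,0)·S0 + B(0,0) comes to 54.1412 — exactly V0.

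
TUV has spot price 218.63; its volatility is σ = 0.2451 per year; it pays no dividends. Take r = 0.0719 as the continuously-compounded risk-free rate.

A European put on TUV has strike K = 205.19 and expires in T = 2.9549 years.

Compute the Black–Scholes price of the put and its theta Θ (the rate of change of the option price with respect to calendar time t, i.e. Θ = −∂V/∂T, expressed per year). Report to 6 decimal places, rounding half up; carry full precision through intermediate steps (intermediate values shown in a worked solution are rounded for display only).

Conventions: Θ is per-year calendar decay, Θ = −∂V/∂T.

price = 12.217004
Θ = -0.357349

σ√T = 0.2451·√2.9549 = 0.421323
d₁ = (ln(S/K) + (r+σ²/2)T) / (σ√T) = (ln(218.63/205.19) + (0.0719+0.2451²/2)·2.9549) / 0.421323 = (0.063444 + 0.301214) / 0.421323 = 0.865508
d₂ = d₁ − σ√T = 0.865508 − 0.421323 = 0.444186
e^{−rT} = 0.808595
N(−d₁) = 0.193380,  N(−d₂) = 0.328454
Put price V = K·e^{−rT}·N(−d₂) − S·N(−d₁) = 54.495671 − 42.278666 = 12.217004
φ(d₁) = (1/√(2π))·e^{−d₁²/2} = 0.274312
Θ = −S·φ(d₁)·σ/(2√T) + r·K·e^{−rT}·N(−d₂) = −4.275588 + 3.918239 = -0.357349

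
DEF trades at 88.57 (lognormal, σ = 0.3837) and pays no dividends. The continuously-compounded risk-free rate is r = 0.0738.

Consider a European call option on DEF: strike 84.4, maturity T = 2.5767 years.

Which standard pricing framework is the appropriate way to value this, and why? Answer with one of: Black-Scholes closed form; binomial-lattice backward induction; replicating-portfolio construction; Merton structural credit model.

framework: Black-Scholes closed form

Key observation: a European-exercise option on DEF struck at 84.4 — a GBM underlying with constant parameters — admits an analytic price: the data contain no early exercise, no discrete tree, no debt structure.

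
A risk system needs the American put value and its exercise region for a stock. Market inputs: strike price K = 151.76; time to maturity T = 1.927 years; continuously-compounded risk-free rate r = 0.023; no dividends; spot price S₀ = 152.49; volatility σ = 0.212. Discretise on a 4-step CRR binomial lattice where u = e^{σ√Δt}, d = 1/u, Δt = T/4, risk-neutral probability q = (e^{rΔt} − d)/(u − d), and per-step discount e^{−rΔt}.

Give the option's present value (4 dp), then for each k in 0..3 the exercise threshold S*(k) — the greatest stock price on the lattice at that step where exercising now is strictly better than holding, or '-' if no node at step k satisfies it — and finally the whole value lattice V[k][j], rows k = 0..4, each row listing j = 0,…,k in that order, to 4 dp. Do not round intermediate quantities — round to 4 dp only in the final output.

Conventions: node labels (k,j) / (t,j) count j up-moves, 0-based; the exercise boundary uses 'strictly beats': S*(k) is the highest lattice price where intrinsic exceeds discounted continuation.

price = 14.1495
boundary = - - 113.6142 131.6246
tree:
14.1495
23.7484 4.9038
38.1458 9.9368 0.0000
53.6918 20.1354 0.0000 0.0000
67.1107 38.1458 0.0000 0.0000 0.0000

params: Δt=0.48175 u=1.15852 d=0.86317 q=0.50100 e^(-rΔt)=0.98898
t_4 payoffs: 67.1107 38.1458 0.0000 0.0000 0.0000
t_3: node(3,0) S=98.0682 payoff=53.6918 vs cont=52.0196 → 53.6918 [stop]  node(3,1) S=131.6246 payoff=20.1354 vs cont=18.8249 → 20.1354 [stop]  node(3,2) S=176.6631 payoff=0.0000 vs cont=0.0000 → 0.0000 [wait]  node(3,3) S=237.1126 payoff=0.0000 vs cont=0.0000 → 0.0000 [wait]  ⇒ S*(3)=131.6246
t_2: node(2,0) S=113.6142 payoff=38.1458 vs cont=36.4736 → 38.1458 [stop]  node(2,1) S=152.4900 payoff=0.0000 vs cont=9.9368 → 9.9368 [wait]  node(2,2) S=204.6681 payoff=0.0000 vs cont=0.0000 → 0.0000 [wait]  ⇒ S*(2)=113.6142
t_1: node(1,0) S=131.6246 payoff=20.1354 vs cont=23.7484 → 23.7484 [wait]  node(1,1) S=176.6631 payoff=0.0000 vs cont=4.9038 → 4.9038 [wait]  ⇒ S*(1)=-
t_0: node(0,0) S=152.4900 payoff=0.0000 vs cont=14.1495 → 14.1495 [wait]  ⇒ S*(0)=-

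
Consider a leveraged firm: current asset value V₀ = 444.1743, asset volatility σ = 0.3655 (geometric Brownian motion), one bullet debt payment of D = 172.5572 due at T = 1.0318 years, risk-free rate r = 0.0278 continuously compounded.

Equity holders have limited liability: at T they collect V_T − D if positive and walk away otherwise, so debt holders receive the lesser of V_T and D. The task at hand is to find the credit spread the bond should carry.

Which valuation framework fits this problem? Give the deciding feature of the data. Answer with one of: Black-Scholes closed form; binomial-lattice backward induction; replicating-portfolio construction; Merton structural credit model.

framework: Merton structural credit model

Key observation: the data describe a firm's assets (V₀ = 444.1743, GBM) and a single zero-coupon debt of face 172.5572, so credit quantities follow from equity-as-call in the structural model.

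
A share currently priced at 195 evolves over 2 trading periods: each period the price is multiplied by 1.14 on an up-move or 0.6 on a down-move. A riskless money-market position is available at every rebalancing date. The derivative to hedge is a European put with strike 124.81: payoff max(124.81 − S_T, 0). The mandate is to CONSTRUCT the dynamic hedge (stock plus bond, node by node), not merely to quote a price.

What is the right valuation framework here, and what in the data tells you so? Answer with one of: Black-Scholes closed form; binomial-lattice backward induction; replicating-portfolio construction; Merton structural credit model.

framework: replicating-portfolio construction

Key observation: what is demanded is not a single number but the (Δ, B) position at each node of the 1.14/0.6 tree starting at 195; constructing those positions is the replicating-portfolio method.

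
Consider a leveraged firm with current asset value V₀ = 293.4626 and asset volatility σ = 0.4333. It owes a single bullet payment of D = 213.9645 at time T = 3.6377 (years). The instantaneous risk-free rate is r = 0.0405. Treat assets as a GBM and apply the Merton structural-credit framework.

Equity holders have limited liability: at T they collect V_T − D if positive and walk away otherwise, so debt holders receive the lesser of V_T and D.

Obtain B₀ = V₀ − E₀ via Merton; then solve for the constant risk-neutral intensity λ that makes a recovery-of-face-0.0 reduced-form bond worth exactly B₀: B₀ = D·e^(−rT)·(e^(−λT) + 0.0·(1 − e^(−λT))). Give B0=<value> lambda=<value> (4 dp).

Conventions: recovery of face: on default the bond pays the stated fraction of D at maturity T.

Work the structural quantities from V₀ = 293.4626 against face 213.9645:
d₁ = [ln(V₀/D) + (r + σ²/2)T] / (σ√T)
   = [ln(293.4626/213.9645) + (0.0405 + 0.5·0.4333²)·3.6377] / (0.4333·√3.6377)
   = [0.315940 + 0.488814] / 0.826422 = 0.973780
d₂ = d₁ − σ√T = 0.973780 − 0.826422 = 0.147358
N(d₁) = 0.834917,  N(d₂) = 0.558575,  e^(−rT) = 0.863012
E₀ = V₀·N(d₁) − D·e^(−rT)·N(d₂)
   = 293.4626·0.834917 − 213.9645·0.863012·0.558575 = 141.873878
B₀ = V₀ − E₀ = 293.4626 − 141.873878 = 151.588722
e^(−λT) = (B₀·e^(rT)/D − 0)/(1 − 0) = (151.5887·1.158733/213.9645 − 0)/1 = 0.82093419
λ = −ln(0.82093419)/3.6377 = 0.054241

B0=151.5887 lambda=0.0542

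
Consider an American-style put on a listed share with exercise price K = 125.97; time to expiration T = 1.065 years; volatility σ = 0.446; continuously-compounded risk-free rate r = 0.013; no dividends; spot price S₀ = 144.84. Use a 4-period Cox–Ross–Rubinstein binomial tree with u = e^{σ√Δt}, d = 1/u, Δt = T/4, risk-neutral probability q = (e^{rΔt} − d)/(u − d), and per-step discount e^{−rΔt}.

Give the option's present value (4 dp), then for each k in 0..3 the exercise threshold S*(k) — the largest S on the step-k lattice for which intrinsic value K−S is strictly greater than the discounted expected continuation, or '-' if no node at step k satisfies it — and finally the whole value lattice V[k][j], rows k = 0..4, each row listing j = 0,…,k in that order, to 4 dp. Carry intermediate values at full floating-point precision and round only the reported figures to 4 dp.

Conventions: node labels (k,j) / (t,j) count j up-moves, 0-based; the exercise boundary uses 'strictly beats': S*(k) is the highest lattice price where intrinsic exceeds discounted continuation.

Δt=0.26625  u=1.25877  d=0.79443  q=0.45019  discount=0.99654
step 4 (expiry): payoffs max(K−S,0) = 68.2793 34.5593 0.0000 0.0000 0.0000
step 3: (k=3,j=0): S=72.6192, K−S=53.3508, hold=52.9155 ⇒ V=53.3508 exercise | (k=3,j=1): S=115.0649, K−S=10.9051, hold=18.9355 ⇒ V=18.9355 continue | (k=3,j=2): S=182.3199, K−S=0.0000, hold=0.0000 ⇒ V=0.0000 continue | (k=3,j=3): S=288.8854, K−S=0.0000, hold=0.0000 ⇒ V=0.0000 continue  boundary S*=72.6192
step 2: (k=2,j=0): S=91.4107, K−S=34.5593, hold=37.7267 ⇒ V=37.7267 continue | (k=2,j=1): S=144.8400, K−S=0.0000, hold=10.3750 ⇒ V=10.3750 continue | (k=2,j=2): S=229.4985, K−S=0.0000, hold=0.0000 ⇒ V=0.0000 continue  boundary S*=-
step 1: (k=1,j=0): S=115.0649, K−S=10.9051, hold=25.3255 ⇒ V=25.3255 continue | (k=1,j=1): S=182.3199, K−S=0.0000, hold=5.6846 ⇒ V=5.6846 continue  boundary S*=-
step 0: (k=0,j=0): S=144.8400, K−S=0.0000, hold=16.4265 ⇒ V=16.4265 continue  boundary S*=-

price = 16.4265
boundary = - - - 72.6192
tree:
16.4265
25.3255 5.6846
37.7267 10.3750 0.0000
53.3508 18.9355 0.0000 0.0000
68.2793 34.5593 0.0000 0.0000 0.0000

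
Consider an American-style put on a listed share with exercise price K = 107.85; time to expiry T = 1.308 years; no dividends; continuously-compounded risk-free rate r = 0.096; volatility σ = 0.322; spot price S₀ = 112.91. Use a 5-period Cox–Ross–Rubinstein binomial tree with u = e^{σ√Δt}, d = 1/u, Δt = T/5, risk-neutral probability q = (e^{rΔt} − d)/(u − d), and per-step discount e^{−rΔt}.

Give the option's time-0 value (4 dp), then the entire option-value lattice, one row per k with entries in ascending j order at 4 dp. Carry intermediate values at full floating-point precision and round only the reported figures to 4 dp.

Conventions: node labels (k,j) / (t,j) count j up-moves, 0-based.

price = 9.5689
tree:
9.5689
16.2574 4.2279
26.6264 8.0450 1.1212
38.9599 14.9125 2.4767 0.0000
49.4206 26.6264 5.4709 0.0000 0.0000
58.2928 38.9599 12.0849 0.0000 0.0000 0.0000

Δt=0.26160, u=1.17903, d=0.84815, q=0.53578, disc=e^(-rΔt)=0.97520
k=5 terminal: V=max(K-S,0) → 58.2928 38.9599 12.0849 0.0000 0.0000 0.0000
k=4: j=0 S=58.4294 intr=49.4206 cont=46.7458 V=49.4206[EX]; j=1 S=81.2236 intr=26.6264 cont=23.9517 V=26.6264[EX]; j=2 S=112.9100 intr=0.0000 cont=5.4709 V=5.4709[hold]; j=3 S=156.9578 intr=0.0000 cont=0.0000 V=0.0000[hold]; j=4 S=218.1892 intr=0.0000 cont=0.0000 V=0.0000[hold]
k=3: j=0 S=68.8901 intr=38.9599 cont=36.2851 V=38.9599[EX]; j=1 S=95.7651 intr=12.0849 cont=14.9125 V=14.9125[hold]; j=2 S=133.1244 intr=0.0000 cont=2.4767 V=2.4767[hold]; j=3 S=185.0581 intr=0.0000 cont=0.0000 V=0.0000[hold]
k=2: j=0 S=81.2236 intr=26.6264 cont=25.4290 V=26.6264[EX]; j=1 S=112.9100 intr=0.0000 cont=8.0450 V=8.0450[hold]; j=2 S=156.9578 intr=0.0000 cont=1.1212 V=1.1212[hold]
k=1: j=0 S=95.7651 intr=12.0849 cont=16.2574 V=16.2574[hold]; j=1 S=133.1244 intr=0.0000 cont=4.2279 V=4.2279[hold]
k=0: j=0 S=112.9100 intr=0.0000 cont=9.5689 V=9.5689[hold]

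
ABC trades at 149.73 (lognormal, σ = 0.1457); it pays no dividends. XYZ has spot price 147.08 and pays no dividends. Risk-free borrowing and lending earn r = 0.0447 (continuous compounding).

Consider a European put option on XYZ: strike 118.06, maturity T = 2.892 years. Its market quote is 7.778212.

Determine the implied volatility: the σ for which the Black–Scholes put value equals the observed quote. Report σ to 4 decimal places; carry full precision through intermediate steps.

sigma = 0.2794

At σ = 0.2794 the Black–Scholes value reproduces the quote:
σ√T = 0.2794·√2.892 = 0.475144
d₁ = (ln(S/K) + (r+σ²/2)T) / (σ√T) = (ln(147.08/118.06) + (0.0447+0.2794²/2)·2.892) / 0.475144 = (0.219784 + 0.242153) / 0.475144 = 0.972204
d₂ = d₁ − σ√T = 0.972204 − 0.475144 = 0.497060
e^{−rT} = 0.878735
N(−d₁) = 0.165475,  N(−d₂) = 0.309574
V = K·e^{−rT}·N(−d₂) − S·N(−d₁) = 32.116211 − 24.337999 = 7.778212 (matching the quote); vega is positive throughout, so no other σ reproduces this price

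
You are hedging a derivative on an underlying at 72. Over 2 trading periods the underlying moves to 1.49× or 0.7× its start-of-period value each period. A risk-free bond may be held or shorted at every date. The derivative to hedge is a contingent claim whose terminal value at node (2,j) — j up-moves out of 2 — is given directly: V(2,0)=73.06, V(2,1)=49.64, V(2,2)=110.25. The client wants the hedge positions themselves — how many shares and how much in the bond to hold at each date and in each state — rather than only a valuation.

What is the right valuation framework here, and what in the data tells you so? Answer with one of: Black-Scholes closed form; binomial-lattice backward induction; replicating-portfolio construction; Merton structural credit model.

Key observation: what is demanded is not a single number but the (Δ, B) position at each node of the 1.49/0.7 tree starting at 72; constructing those positions is the replicating-portfolio method.

framework: replicating-portfolio construction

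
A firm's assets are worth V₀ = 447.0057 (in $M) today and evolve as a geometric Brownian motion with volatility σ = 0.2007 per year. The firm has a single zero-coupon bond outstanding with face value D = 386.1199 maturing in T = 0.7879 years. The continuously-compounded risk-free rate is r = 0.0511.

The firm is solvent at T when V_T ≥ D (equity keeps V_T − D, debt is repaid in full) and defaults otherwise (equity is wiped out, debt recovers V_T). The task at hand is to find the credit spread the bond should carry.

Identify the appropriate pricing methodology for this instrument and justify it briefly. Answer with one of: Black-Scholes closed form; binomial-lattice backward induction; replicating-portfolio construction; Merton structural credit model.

framework: Merton structural credit model

Key observation: with the firm-asset dynamics (V₀ = 447.0057) and a single zero-coupon liability of face 386.1199 given, debt value, spread, and default probability all derive from the option view of the balance sheet.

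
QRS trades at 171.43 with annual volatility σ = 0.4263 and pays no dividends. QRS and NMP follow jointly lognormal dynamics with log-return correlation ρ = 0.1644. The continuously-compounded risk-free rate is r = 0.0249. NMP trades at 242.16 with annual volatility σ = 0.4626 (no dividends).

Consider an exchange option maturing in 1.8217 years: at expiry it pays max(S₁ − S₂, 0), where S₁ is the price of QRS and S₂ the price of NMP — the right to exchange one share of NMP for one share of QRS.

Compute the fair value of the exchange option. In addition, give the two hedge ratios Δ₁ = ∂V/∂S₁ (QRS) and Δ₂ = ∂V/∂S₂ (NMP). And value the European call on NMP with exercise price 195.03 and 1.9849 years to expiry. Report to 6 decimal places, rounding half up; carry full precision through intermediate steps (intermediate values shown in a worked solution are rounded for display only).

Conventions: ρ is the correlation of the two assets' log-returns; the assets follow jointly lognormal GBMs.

exchange price = 32.826829
Δ1 = 0.477386
Δ2 = -0.202393
price(NMP call K=195.03) = 87.208853

σ_eff = √(σ₁² + σ₂² − 2ρσ₁σ₂) = √(0.4263² + 0.4626² − 2·0.1644·0.4263·0.4626) = 0.575230
d₁ = (ln(S₁/S₂) + (q₂ − q₁ + σ_eff²/2)T) / (σ_eff√T) = (ln(171.43/242.16) + (0.0 − 0.0 + 0.165444)·1.8217) / 0.776389 = -0.056716
d₂ = d₁ − σ_eff√T = -0.056716 − 0.776389 = -0.833105
N(d₁) = 0.477386,  N(d₂) = 0.202393
V = S₁·e^{−q₁T}·N(d₁) − S₂·e^{−q₂T}·N(d₂) = 81.838259 − 49.011430 = 32.826829
Δ₁ = e^{−q₁T}·N(d₁) = 0.477386;  Δ₂ = −e^{−q₂T}·N(d₂) = -0.202393
[vanilla: NMP call K=195.03]
σ√T = 0.4626·√1.9849 = 0.651741
d₁ = (ln(S/K) + (r+σ²/2)T) / (σ√T) = (ln(242.16/195.03) + (0.0249+0.4626²/2)·1.9849) / 0.651741 = (0.216445 + 0.261807) / 0.651741 = 0.733808
d₂ = d₁ − σ√T = 0.733808 − 0.651741 = 0.082067
e^{−rT} = 0.951777
N(d₁) = 0.768467,  N(d₂) = 0.532703
price = S·N(d₁) − K·e^{−rT}·N(d₂) = 186.091963 − 98.883110 = 87.208853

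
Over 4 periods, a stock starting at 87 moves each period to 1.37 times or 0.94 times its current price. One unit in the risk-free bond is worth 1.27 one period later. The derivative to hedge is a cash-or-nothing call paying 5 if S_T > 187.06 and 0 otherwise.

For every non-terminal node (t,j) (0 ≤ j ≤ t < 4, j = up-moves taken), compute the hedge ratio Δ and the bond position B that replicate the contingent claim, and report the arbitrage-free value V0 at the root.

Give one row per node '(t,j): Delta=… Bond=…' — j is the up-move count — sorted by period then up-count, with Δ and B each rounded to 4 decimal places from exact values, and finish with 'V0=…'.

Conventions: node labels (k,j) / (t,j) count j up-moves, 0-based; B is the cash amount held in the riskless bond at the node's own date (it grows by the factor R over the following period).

(0,0): Delta=0.0268 Bond=-0.8577
(1,0): Delta=0.0519 Bond=-3.1427
(1,1): Delta=0.0216 Bond=-0.4671
(2,0): Delta=0.0000 Bond=0.0000
(2,1): Delta=0.0627 Bond=-5.2008
(2,2): Delta=0.0130 Bond=0.8031
(3,0): Delta=0.0000 Bond=0.0000
(3,1): Delta=0.0000 Bond=0.0000
(3,2): Delta=0.0758 Bond=-8.6065
(3,3): Delta=0.0000 Bond=3.9370
V0=1.4748

The replicating-portfolio and risk-neutral prices coincide; use p* = (1.27−0.94)/(1.37−0.94) = 0.7674 for the latter.
Expiry values: V(4,0)=0.0000, V(4,1)=0.0000, V(4,2)=0.0000, V(4,3)=5.0000, V(4,4)=5.0000
  t=3,j=0: stock 72.2608 → up 98.9973 (V=0.0000), down 67.9252 (V=0.0000). Price 0.0000; hedge Δ=0.0000, bond B=0.0000.
  t=3,j=1: stock 105.3163 → up 144.2833 (V=0.0000), down 98.9973 (V=0.0000). Price 0.0000; hedge Δ=0.0000, bond B=0.0000.
  t=3,j=2: stock 153.4929 → up 210.2852 (V=5.0000), down 144.2833 (V=0.0000). Price 3.0214; hedge Δ=0.0758, bond B=-8.6065.
  t=3,j=3: stock 223.7077 → up 306.4796 (V=5.0000), down 210.2852 (V=5.0000). Price 3.9370; hedge Δ=0.0000, bond B=3.9370.
  t=2,j=0: stock 76.8732 → up 105.3163 (V=0.0000), down 72.2608 (V=0.0000). Price 0.0000; hedge Δ=0.0000, bond B=0.0000.
  t=2,j=1: stock 112.0386 → up 153.4929 (V=3.0214), down 105.3163 (V=0.0000). Price 1.8258; hedge Δ=0.0627, bond B=-5.2008.
  t=2,j=2: stock 163.2903 → up 223.7077 (V=3.9370), down 153.4929 (V=3.0214). Price 2.9323; hedge Δ=0.0130, bond B=0.8031.
  t=1,j=0: stock 81.7800 → up 112.0386 (V=1.8258), down 76.8732 (V=0.0000). Price 1.1033; hedge Δ=0.0519, bond B=-3.1427.
  t=1,j=1: stock 119.1900 → up 163.2903 (V=2.9323), down 112.0386 (V=1.8258). Price 2.1063; hedge Δ=0.0216, bond B=-0.4671.
  t=0,j=0: stock 87.0000 → up 119.1900 (V=2.1063), down 81.7800 (V=1.1033). Price 1.4748; hedge Δ=0.0268, bond B=-0.8577.
As a check, the time-0 holding Δ(0,0)·S0 + B(0,0) comes to 1.4748 — exactly V0.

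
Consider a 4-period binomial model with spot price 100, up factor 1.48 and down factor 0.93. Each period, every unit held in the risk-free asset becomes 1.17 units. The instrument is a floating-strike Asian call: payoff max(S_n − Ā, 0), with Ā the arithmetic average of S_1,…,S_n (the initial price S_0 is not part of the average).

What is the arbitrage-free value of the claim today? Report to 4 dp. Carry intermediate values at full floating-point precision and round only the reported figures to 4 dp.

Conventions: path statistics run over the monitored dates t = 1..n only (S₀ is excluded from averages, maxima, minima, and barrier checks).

price = 20.8627

No-arbitrage gives p* = (R−d)/(u−d) = 0.4364: enumerate every path, weight its payoff by its p*-probability, and discount by R^4.
Enumerate all 2^4 = 16 price paths (U = up ×1.48, D = down ×0.93); each path with k up-moves has probability p*^k·(1−p*)^(4−k).
DDDD: Ā=83.6827, payoff=0.0000, prob=0.100924
UDDD: Ā=133.1725, payoff=0.0000, prob=0.078135
DUDD: Ā=119.4225, payoff=0.0000, prob=0.078135
UUDD: Ā=190.0487, payoff=0.0000, prob=0.060492
DDUD: Ā=106.6350, payoff=12.4098, prob=0.078135
UDUD: Ā=169.6987, payoff=19.7490, prob=0.060492
DUUD: Ā=155.9487, payoff=33.4990, prob=0.060492
UUUD: Ā=248.1765, payoff=53.3102, prob=0.046832
DDDU: Ā=94.7426, payoff=24.3022, prob=0.078135
UDDU: Ā=150.7732, payoff=38.6745, prob=0.060492
DUDU: Ā=137.0232, payoff=52.4245, prob=0.060492
UUDU: Ā=218.0585, payoff=83.4282, prob=0.046832
DDUU: Ā=124.2357, payoff=65.2120, prob=0.060492
UDUU: Ā=197.7085, payoff=103.7782, prob=0.046832
DUUU: Ā=183.9585, payoff=117.5282, prob=0.046832
UUUU: Ā=292.7511, payoff=187.0341, prob=0.036257
Price = Σ prob·payoff / R^4 = 39.094406 / 1.873887 = 20.8627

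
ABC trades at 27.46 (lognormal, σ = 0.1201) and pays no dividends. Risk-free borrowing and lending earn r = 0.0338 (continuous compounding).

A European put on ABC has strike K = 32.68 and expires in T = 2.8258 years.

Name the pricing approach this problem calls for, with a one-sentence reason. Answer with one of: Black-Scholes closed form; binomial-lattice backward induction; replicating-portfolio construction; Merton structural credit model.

framework: Black-Scholes closed form

Key observation: with ABC following a GBM at constant σ and r, the European put struck at 32.68 prices in closed form — nothing here needs a stepwise model or a balance sheet.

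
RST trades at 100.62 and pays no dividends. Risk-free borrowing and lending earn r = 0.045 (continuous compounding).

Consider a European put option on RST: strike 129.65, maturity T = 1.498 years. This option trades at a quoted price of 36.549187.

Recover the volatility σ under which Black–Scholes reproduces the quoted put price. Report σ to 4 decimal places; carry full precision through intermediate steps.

sigma = 0.4678

At σ = 0.4678 the Black–Scholes value reproduces the quote:
σ√T = 0.4678·√1.498 = 0.572554
d₁ = (ln(S/K) + (r+σ²/2)T) / (σ√T) = (ln(100.62/129.65) + (0.045+0.4678²/2)·1.498) / 0.572554 = (-0.253487 + 0.231319) / 0.572554 = -0.038719
d₂ = d₁ − σ√T = -0.038719 − 0.572554 = -0.611273
e^{−rT} = 0.934812
N(−d₁) = 0.515443,  N(−d₂) = 0.729490
V = K·e^{−rT}·N(−d₂) − S·N(−d₁) = 88.413039 − 51.863851 = 36.549187 (the quoted price), and the Black–Scholes price is strictly increasing in σ, so σ is unique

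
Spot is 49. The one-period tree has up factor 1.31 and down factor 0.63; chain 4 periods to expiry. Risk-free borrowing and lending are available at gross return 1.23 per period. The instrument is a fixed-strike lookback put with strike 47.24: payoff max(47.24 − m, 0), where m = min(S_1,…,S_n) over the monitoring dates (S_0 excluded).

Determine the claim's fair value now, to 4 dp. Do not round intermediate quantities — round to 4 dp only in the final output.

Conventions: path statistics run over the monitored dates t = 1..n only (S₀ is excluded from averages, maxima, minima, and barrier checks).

Risk-neutral up-probability p* = (R−d)/(u−d) = (1.23−0.63)/(1.31−0.63) = 0.8824; the claim prices as the p*-weighted sum of path payoffs discounted by R^4.
Enumerate all 2^4 = 16 price paths (U = up ×1.31, D = down ×0.63); each path with k up-moves has probability p*^k·(1−p*)^(4−k).
DDDD: m=7.7190, payoff=39.5210, prob=0.000192
UDDD: m=16.0505, payoff=31.1895, prob=0.001437
DUDD: m=16.0505, payoff=31.1895, prob=0.001437
UUDD: m=33.3749, payoff=13.8651, prob=0.010776
DDUD: m=16.0505, payoff=31.1895, prob=0.001437
UDUD: m=33.3749, payoff=13.8651, prob=0.010776
DUUD: m=30.8700, payoff=16.3700, prob=0.010776
UUUD: m=64.1900, payoff=0.0000, prob=0.080818
DDDU: m=12.2523, payoff=34.9877, prob=0.001437
UDDU: m=25.4770, payoff=21.7630, prob=0.010776
DUDU: m=25.4770, payoff=21.7630, prob=0.010776
UUDU: m=52.9760, payoff=0.0000, prob=0.080818
DDUU: m=19.4481, payoff=27.7919, prob=0.010776
UDUU: m=40.4397, payoff=6.8003, prob=0.080818
DUUU: m=30.8700, payoff=16.3700, prob=0.080818
UUUU: m=64.1900, payoff=0.0000, prob=0.606135
Price = Σ prob·payoff / R^4 = 3.308568 / 2.288866 = 1.4455

price = 1.4455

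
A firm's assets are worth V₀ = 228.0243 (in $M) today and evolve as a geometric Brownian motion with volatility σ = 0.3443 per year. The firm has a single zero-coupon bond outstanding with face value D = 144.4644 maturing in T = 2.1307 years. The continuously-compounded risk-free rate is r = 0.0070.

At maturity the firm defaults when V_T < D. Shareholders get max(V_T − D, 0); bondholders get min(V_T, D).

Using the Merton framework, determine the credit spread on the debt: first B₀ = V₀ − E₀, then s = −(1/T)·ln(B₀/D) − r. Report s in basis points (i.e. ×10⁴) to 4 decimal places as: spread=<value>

Equity is a call on the firm's assets struck at D = 144.4644:
d₁ = [ln(V₀/D) + (r + σ²/2)T] / (σ√T)
   = [ln(228.0243/144.4644) + (0.0070 + 0.5·0.3443²)·2.1307] / (0.3443·√2.1307)
   = [0.456419 + 0.141204] / 0.502572 = 1.189130
d₂ = d₁ − σ√T = 1.189130 − 0.502572 = 0.686558
N(d₁) = 0.882806,  N(d₂) = 0.753819,  e^(−rT) = 0.985196
E₀ = V₀·N(d₁) − D·e^(−rT)·N(d₂)
   = 228.0243·0.882806 − 144.4644·0.985196·0.753819 = 94.013277
B₀ = V₀ − E₀ = 228.0243 − 94.013277 = 134.011023
spread = −(1/T)·ln(B₀/D) − r = −(1/2.1307)·ln(134.011023/144.4644) − 0.0070 = 0.02825182
in basis points: 0.02825182 × 10⁴ = 282.5182 bp

spread=282.5182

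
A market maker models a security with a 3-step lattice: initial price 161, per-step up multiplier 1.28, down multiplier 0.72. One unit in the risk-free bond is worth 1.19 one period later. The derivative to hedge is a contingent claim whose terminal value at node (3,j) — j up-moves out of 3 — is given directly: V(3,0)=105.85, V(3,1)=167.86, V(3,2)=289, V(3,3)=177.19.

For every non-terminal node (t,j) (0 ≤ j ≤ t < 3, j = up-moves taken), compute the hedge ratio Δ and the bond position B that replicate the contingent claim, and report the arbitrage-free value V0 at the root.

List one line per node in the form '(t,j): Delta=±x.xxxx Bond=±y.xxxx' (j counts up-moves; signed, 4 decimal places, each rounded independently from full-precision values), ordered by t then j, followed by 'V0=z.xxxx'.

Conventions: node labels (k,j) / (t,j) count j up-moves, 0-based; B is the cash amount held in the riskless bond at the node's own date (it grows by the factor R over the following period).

(0,0): Delta=-0.3484 Bond=183.2317
(1,0): Delta=1.4452 Bond=10.1411
(1,1): Delta=-0.5415 Bond=257.8573
(2,0): Delta=1.3267 Bond=21.9520
(2,1): Delta=1.4579 Bond=10.1753
(2,2): Delta=-0.7569 Bond=363.6603
V0=127.1454

No-arbitrage ⇒ martingale measure with p* = (R−d)/(u−d) = 0.8393.
At maturity the claim pays: V(3,0)=105.8500, V(3,1)=167.8600, V(3,2)=289.0000, V(3,3)=177.1900
(2,0): S=83.4624. Δ = (V_up−V_dn)/(S_up−S_dn) = (167.8600−105.8500)/(106.8319−60.0929) = 1.3267. V = [p*·167.8600 + (1−p*)·105.8500]/1.19 = 132.6841. B = V − Δ·S = 21.9520.
(2,1): S=148.3776. Δ = (V_up−V_dn)/(S_up−S_dn) = (289.0000−167.8600)/(189.9233−106.8319) = 1.4579. V = [p*·289.0000 + (1−p*)·167.8600]/1.19 = 226.4967. B = V − Δ·S = 10.1753.
(2,2): S=263.7824. Δ = (V_up−V_dn)/(S_up−S_dn) = (177.1900−289.0000)/(337.6415−189.9233) = -0.7569. V = [p*·177.1900 + (1−p*)·289.0000]/1.19 = 163.9995. B = V − Δ·S = 363.6603.
(1,0): S=115.9200. Δ = (V_up−V_dn)/(S_up−S_dn) = (226.4967−132.6841)/(148.3776−83.4624) = 1.4452. V = [p*·226.4967 + (1−p*)·132.6841]/1.19 = 177.6636. B = V − Δ·S = 10.1411.
(1,1): S=206.0800. Δ = (V_up−V_dn)/(S_up−S_dn) = (163.9995−226.4967)/(263.7824−148.3776) = -0.5415. V = [p*·163.9995 + (1−p*)·226.4967]/1.19 = 146.2552. B = V − Δ·S = 257.8573.
(0,0): S=161.0000. Δ = (V_up−V_dn)/(S_up−S_dn) = (146.2552−177.6636)/(206.0800−115.9200) = -0.3484. V = [p*·146.2552 + (1−p*)·177.6636]/1.19 = 127.1454. B = V − Δ·S = 183.2317.
Verification: the root portfolio costs Δ(0,0)·S0 + B(0,0) = 127.1454, matching V0.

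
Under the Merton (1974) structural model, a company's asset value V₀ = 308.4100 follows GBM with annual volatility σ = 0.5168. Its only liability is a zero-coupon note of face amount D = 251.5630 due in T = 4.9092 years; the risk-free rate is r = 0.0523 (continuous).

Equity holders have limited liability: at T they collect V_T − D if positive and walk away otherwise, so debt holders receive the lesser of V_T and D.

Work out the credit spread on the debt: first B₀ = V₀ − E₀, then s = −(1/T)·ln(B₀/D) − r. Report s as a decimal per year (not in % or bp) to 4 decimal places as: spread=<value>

Apply the equity-as-call identities (strike 251.5630, horizon 4.9092 years):
d₁ = [ln(V₀/D) + (r + σ²/2)T] / (σ√T)
   = [ln(308.4100/251.5630) + (0.0523 + 0.5·0.5168²)·4.9092] / (0.5168·√4.9092)
   = [0.203737 + 0.912331] / 1.145059 = 0.974682
d₂ = d₁ − σ√T = 0.974682 − 1.145059 = -0.170378
N(d₁) = 0.835141,  N(d₂) = 0.432357,  e^(−rT) = 0.773561
E₀ = V₀·N(d₁) − D·e^(−rT)·N(d₂)
   = 308.4100·0.835141 − 251.5630·0.773561·0.432357 = 173.429520
B₀ = V₀ − E₀ = 308.4100 − 173.429520 = 134.980480
spread = −(1/T)·ln(B₀/D) − r = −(1/4.9092)·ln(134.980480/251.5630) − 0.0523 = 0.07451563

spread=0.0745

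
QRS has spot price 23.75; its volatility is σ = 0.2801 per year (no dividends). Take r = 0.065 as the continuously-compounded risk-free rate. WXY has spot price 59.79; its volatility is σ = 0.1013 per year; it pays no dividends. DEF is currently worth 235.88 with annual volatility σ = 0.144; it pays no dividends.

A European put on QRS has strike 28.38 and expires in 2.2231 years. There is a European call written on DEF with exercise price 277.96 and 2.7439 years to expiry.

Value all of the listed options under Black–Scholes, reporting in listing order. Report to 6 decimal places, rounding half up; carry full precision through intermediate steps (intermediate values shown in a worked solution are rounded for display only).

[QRS put K=28.38]
σ√T = 0.2801·√2.2231 = 0.417631
d₁ = (ln(S/K) + (r+σ²/2)T) / (σ√T) = (ln(23.75/28.38) + (0.065+0.2801²/2)·2.2231) / 0.417631 = (-0.178102 + 0.231709) / 0.417631 = 0.128360
d₂ = d₁ − σ√T = 0.128360 − 0.417631 = -0.289271
e^{−rT} = 0.865454
N(−d₁) = 0.448932,  N(−d₂) = 0.613813
price = K·e^{−rT}·N(−d₂) − S·N(−d₁) = 15.076211 − 10.662135 = 4.414076
[DEF call K=277.96]
σ√T = 0.144·√2.7439 = 0.238532
d₁ = (ln(S/K) + (r+σ²/2)T) / (σ√T) = (ln(235.88/277.96) + (0.065+0.144²/2)·2.7439) / 0.238532 = (-0.164154 + 0.206802) / 0.238532 = 0.178795
d₂ = d₁ − σ√T = 0.178795 − 0.238532 = -0.059737
e^{−rT} = 0.836647
N(d₁) = 0.570951,  N(d₂) = 0.476182
price = S·N(d₁) − K·e^{−rT}·N(d₂) = 134.675808 − 110.738263 = 23.937545

price(QRS put K=28.38) = 4.414076
price(DEF call K=277.96) = 23.937545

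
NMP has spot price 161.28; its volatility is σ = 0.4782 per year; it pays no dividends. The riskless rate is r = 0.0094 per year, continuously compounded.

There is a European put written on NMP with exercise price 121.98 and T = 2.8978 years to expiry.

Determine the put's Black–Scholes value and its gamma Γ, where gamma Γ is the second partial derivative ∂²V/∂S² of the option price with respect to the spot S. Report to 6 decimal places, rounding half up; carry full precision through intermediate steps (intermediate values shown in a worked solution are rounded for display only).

σ√T = 0.4782·√2.8978 = 0.814036
d₁ = (ln(S/K) + (r+σ²/2)T) / (σ√T) = (ln(161.28/121.98) + (0.0094+0.4782²/2)·2.8978) / 0.814036 = (0.279285 + 0.358567) / 0.814036 = 0.783567
d₂ = d₁ − σ√T = 0.783567 − 0.814036 = -0.030470
e^{−rT} = 0.973128
N(−d₁) = 0.216647,  N(−d₂) = 0.512154
Put price V = K·e^{−rT}·N(−d₂) − S·N(−d₁) = 60.793770 − 34.940859 = 25.852911
φ(d₁) = (1/√(2π))·e^{−d₁²/2} = 0.293486
Γ = φ(d₁) / (S·σ·√T) = 0.002235

price = 25.852911
Γ = 0.002235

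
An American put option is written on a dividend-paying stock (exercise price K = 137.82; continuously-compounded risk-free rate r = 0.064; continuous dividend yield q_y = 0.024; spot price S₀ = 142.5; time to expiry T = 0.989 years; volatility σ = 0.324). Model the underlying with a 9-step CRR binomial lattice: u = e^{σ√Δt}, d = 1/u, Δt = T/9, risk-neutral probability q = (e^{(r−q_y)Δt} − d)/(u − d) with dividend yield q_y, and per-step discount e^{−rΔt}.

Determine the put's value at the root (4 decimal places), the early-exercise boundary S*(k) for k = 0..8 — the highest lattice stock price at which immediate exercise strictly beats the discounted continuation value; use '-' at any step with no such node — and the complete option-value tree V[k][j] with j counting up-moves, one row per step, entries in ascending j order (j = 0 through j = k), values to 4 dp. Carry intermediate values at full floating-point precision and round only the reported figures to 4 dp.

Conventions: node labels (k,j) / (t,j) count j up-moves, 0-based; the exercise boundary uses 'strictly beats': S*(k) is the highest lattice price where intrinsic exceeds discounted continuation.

Δt=0.10989  u=1.11338  d=0.89816  q=0.49364  discount=0.99299
step 9 (expiry): payoffs max(K−S,0) = 83.6188 70.6309 54.5307 34.5725 9.8319 0.0000 0.0000 0.0000 0.0000 0.0000
step 8: (k=8,j=0): S=60.3468, K−S=77.4732, hold=76.6663 ⇒ V=77.4732 exercise | (k=8,j=1): S=74.8073, K−S=63.0127, hold=62.2438 ⇒ V=63.0127 exercise | (k=8,j=2): S=92.7330, K−S=45.0870, hold=44.3654 ⇒ V=45.0870 exercise | (k=8,j=3): S=114.9541, K−S=22.8659, hold=22.2028 ⇒ V=22.8659 exercise | (k=8,j=4): S=142.5000, K−S=0.0000, hold=4.9435 ⇒ V=4.9435 continue | (k=8,j=5): S=176.6465, K−S=0.0000, hold=0.0000 ⇒ V=0.0000 continue | (k=8,j=6): S=218.9754, K−S=0.0000, hold=0.0000 ⇒ V=0.0000 continue | (k=8,j=7): S=271.4473, K−S=0.0000, hold=0.0000 ⇒ V=0.0000 continue | (k=8,j=8): S=336.4928, K−S=0.0000, hold=0.0000 ⇒ V=0.0000 continue  boundary S*=114.9541
step 7: (k=7,j=0): S=67.1891, K−S=70.6309, hold=69.8420 ⇒ V=70.6309 exercise | (k=7,j=1): S=83.2893, K−S=54.5307, hold=53.7842 ⇒ V=54.5307 exercise | (k=7,j=2): S=103.2475, K−S=34.5725, hold=33.8786 ⇒ V=34.5725 exercise | (k=7,j=3): S=127.9881, K−S=9.8319, hold=13.9204 ⇒ V=13.9204 continue | (k=7,j=4): S=158.6573, K−S=0.0000, hold=2.4857 ⇒ V=2.4857 continue | (k=7,j=5): S=196.6755, K−S=0.0000, hold=0.0000 ⇒ V=0.0000 continue | (k=7,j=6): S=243.8038, K−S=0.0000, hold=0.0000 ⇒ V=0.0000 continue | (k=7,j=7): S=302.2252, K−S=0.0000, hold=0.0000 ⇒ V=0.0000 continue  boundary S*=103.2475
step 6: (k=6,j=0): S=74.8073, K−S=63.0127, hold=62.2438 ⇒ V=63.0127 exercise | (k=6,j=1): S=92.7330, K−S=45.0870, hold=44.3654 ⇒ V=45.0870 exercise | (k=6,j=2): S=114.9541, K−S=22.8659, hold=24.2069 ⇒ V=24.2069 continue | (k=6,j=3): S=142.5000, K−S=0.0000, hold=8.2177 ⇒ V=8.2177 continue | (k=6,j=4): S=176.6465, K−S=0.0000, hold=1.2498 ⇒ V=1.2498 continue | (k=6,j=5): S=218.9754, K−S=0.0000, hold=0.0000 ⇒ V=0.0000 continue | (k=6,j=6): S=271.4473, K−S=0.0000, hold=0.0000 ⇒ V=0.0000 continue  boundary S*=92.7330
step 5: (k=5,j=0): S=83.2893, K−S=54.5307, hold=53.7842 ⇒ V=54.5307 exercise | (k=5,j=1): S=103.2475, K−S=34.5725, hold=34.5359 ⇒ V=34.5725 exercise | (k=5,j=2): S=127.9881, K−S=9.8319, hold=16.1996 ⇒ V=16.1996 continue | (k=5,j=3): S=158.6573, K−S=0.0000, hold=4.7446 ⇒ V=4.7446 continue | (k=5,j=4): S=196.6755, K−S=0.0000, hold=0.6284 ⇒ V=0.6284 continue | (k=5,j=5): S=243.8038, K−S=0.0000, hold=0.0000 ⇒ V=0.0000 continue  boundary S*=103.2475
step 4: (k=4,j=0): S=92.7330, K−S=45.0870, hold=44.3654 ⇒ V=45.0870 exercise | (k=4,j=1): S=114.9541, K−S=22.8659, hold=25.3241 ⇒ V=25.3241 continue | (k=4,j=2): S=142.5000, K−S=0.0000, hold=10.4710 ⇒ V=10.4710 continue | (k=4,j=3): S=176.6465, K−S=0.0000, hold=2.6936 ⇒ V=2.6936 continue | (k=4,j=4): S=218.9754, K−S=0.0000, hold=0.3160 ⇒ V=0.3160 continue  boundary S*=92.7330
step 3: (k=3,j=0): S=103.2475, K−S=34.5725, hold=35.0836 ⇒ V=35.0836 continue | (k=3,j=1): S=127.9881, K−S=9.8319, hold=17.8659 ⇒ V=17.8659 continue | (k=3,j=2): S=158.6573, K−S=0.0000, hold=6.5853 ⇒ V=6.5853 continue | (k=3,j=3): S=196.6755, K−S=0.0000, hold=1.5093 ⇒ V=1.5093 continue  boundary S*=-
step 2: (k=2,j=0): S=114.9541, K−S=22.8659, hold=26.3979 ⇒ V=26.3979 continue | (k=2,j=1): S=142.5000, K−S=0.0000, hold=12.2111 ⇒ V=12.2111 continue | (k=2,j=2): S=176.6465, K−S=0.0000, hold=4.0510 ⇒ V=4.0510 continue  boundary S*=-
step 1: (k=1,j=0): S=127.9881, K−S=9.8319, hold=19.2588 ⇒ V=19.2588 continue | (k=1,j=1): S=158.6573, K−S=0.0000, hold=8.1256 ⇒ V=8.1256 continue  boundary S*=-
step 0: (k=0,j=0): S=142.5000, K−S=0.0000, hold=13.6665 ⇒ V=13.6665 continue  boundary S*=-

price = 13.6665
boundary = - - - - 92.7330 103.2475 92.7330 103.2475 114.9541
tree:
13.6665
19.2588 8.1256
26.3979 12.2111 4.0510
35.0836 17.8659 6.5853 1.5093
45.0870 25.3241 10.4710 2.6936 0.3160
54.5307 34.5725 16.1996 4.7446 0.6284 0.0000
63.0127 45.0870 24.2069 8.2177 1.2498 0.0000 0.0000
70.6309 54.5307 34.5725 13.9204 2.4857 0.0000 0.0000 0.0000
77.4732 63.0127 45.0870 22.8659 4.9435 0.0000 0.0000 0.0000 0.0000
83.6188 70.6309 54.5307 34.5725 9.8319 0.0000 0.0000 0.0000 0.0000 0.0000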